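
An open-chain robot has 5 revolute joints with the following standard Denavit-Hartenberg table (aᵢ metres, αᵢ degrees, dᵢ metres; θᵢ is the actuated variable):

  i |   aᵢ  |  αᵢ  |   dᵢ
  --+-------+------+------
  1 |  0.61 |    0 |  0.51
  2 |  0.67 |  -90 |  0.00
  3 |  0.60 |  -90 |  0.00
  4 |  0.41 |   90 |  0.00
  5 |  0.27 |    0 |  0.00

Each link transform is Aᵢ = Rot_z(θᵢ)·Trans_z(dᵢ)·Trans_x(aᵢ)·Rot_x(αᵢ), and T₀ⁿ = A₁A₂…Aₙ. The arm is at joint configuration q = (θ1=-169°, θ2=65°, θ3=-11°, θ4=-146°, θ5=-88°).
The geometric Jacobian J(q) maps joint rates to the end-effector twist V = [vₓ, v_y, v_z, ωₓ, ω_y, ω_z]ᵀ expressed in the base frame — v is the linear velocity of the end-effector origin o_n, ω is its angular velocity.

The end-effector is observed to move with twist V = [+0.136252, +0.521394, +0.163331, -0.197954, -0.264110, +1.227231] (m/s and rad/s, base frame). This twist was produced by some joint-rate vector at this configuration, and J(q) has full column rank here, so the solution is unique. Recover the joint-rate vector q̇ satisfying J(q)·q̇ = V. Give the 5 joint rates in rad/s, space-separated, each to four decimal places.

o_n = [-0.5808, -1.0136, 0.8230]
J₁: ẑ×o_n = [1.0136, -0.5808, 0.0000], ω = ẑ
J2: z=[0.0000, 0.0000, 1.0000] o=[-0.5988, -0.1164, 0.5100] → [0.8972, 0.0180, -0.0000, 0.0000, 0.0000, 1.0000]
J3: z=[0.9703, -0.2419, 0.0000] o=[-0.7609, -0.7665, 0.5100] → [-0.0757, -0.3037, -0.1962, 0.9703, -0.2419, 0.0000]
J4: z=[-0.0462, -0.1851, -0.9816] o=[-0.9034, -1.3380, 0.6245] → [0.2817, -0.3075, 0.0448, -0.0462, -0.1851, -0.9816]
J5: z=[-0.6716, 0.7332, -0.1067] o=[-0.6002, -1.0697, 0.5596] → [0.1991, 0.1748, -0.0519, -0.6716, 0.7332, -0.1067]
q̇ = J⁺·V = [-0.3580, 0.8670, -0.7740, -0.6470, -0.7790]

-0.3580 0.8670 -0.7740 -0.6470 -0.7790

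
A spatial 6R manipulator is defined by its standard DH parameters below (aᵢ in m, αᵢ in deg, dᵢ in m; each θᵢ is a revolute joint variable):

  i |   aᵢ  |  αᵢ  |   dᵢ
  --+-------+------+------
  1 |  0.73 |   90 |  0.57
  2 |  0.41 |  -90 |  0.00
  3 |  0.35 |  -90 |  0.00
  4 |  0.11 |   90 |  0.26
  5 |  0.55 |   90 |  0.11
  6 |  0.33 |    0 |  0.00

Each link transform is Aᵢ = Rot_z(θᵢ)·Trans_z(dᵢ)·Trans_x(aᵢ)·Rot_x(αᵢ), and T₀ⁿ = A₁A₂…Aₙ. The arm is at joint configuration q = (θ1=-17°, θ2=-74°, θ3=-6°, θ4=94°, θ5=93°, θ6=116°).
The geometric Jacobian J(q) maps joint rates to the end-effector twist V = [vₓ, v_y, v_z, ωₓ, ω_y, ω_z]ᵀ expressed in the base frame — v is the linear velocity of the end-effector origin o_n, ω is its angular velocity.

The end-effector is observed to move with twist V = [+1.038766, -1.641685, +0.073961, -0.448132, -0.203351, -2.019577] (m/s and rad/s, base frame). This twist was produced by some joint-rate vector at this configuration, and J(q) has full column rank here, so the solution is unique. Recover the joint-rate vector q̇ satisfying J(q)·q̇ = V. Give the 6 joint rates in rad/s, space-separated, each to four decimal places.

o_n = [1.0839, 0.2781, -0.6396]
J₁: ẑ×o_n = [-0.2781, 1.0839, 0.0000], ω = ẑ
J2: z=[-0.2924, -0.9563, 0.0000] o=[0.6981, -0.2134, 0.5700] → [1.1567, -0.3536, 0.2252, -0.2924, -0.9563, 0.0000]
J3: z=[0.9193, -0.2810, 0.2756] o=[0.8062, -0.2465, 0.1759] → [0.0846, 0.8262, 0.5602, 0.9193, -0.2810, 0.2756]
J4: z=[0.3183, 0.9426, -0.1005] o=[0.8872, -0.3095, -0.1587] → [-0.3942, 0.1333, 0.0017, 0.3183, 0.9426, -0.1005]
J5: z=[0.1669, -0.1601, -0.9729] o=[0.8673, -0.0322, -0.2078] → [0.3710, -0.1386, 0.0864, 0.1669, -0.1601, -0.9729]
J6: z=[-0.9152, 0.3419, -0.2133] o=[1.0874, 0.4595, -0.3640] → [-0.1329, -0.2515, 0.1673, -0.9152, 0.3419, -0.2133]
q̇ = J⁺·V = [-0.9660, 0.5240, -0.3030, 0.2780, 0.9070, 0.2800]

-0.9660 0.5240 -0.3030 0.2780 0.9070 0.2800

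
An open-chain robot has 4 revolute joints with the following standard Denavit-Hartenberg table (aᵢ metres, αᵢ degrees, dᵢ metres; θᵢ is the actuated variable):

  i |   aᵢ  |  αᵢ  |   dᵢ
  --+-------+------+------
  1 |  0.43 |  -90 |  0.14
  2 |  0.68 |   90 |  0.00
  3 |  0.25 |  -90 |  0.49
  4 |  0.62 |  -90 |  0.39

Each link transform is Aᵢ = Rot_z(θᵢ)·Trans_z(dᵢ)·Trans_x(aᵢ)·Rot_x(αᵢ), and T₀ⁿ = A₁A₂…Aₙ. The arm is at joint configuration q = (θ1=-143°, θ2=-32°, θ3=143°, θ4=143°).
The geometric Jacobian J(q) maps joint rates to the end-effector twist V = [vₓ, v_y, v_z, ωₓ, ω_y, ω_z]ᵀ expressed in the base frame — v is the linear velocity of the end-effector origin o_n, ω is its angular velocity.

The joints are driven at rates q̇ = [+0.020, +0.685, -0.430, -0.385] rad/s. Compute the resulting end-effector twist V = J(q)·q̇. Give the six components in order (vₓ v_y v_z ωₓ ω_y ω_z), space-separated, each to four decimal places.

-0.0436 -0.1849 -0.6570 0.2584 -1.0480 -0.2219

o_n = [-1.0044, -0.1821, 0.5788]
J₁: ẑ×o_n = [0.1821, -1.0044, 0.0000], ω = ẑ
J2: z=[0.6018, -0.7986, 0.0000] o=[-0.3434, -0.2588, 0.1400] → [-0.3505, -0.2641, -0.4817, 0.6018, -0.7986, 0.0000]
J3: z=[0.4232, 0.3189, 0.8480] o=[-0.8040, -0.6058, 0.5003] → [-0.3343, -0.2032, 0.2432, 0.4232, 0.3189, 0.8480]
J4: z=[-0.0730, 0.9450, -0.3189] o=[-0.3708, -0.4678, 0.8101] → [-0.1274, 0.1852, 0.5778, -0.0730, 0.9450, -0.3189]
V = J·q̇ = [-0.0436, -0.1849, -0.6570, 0.2584, -1.0480, -0.2219]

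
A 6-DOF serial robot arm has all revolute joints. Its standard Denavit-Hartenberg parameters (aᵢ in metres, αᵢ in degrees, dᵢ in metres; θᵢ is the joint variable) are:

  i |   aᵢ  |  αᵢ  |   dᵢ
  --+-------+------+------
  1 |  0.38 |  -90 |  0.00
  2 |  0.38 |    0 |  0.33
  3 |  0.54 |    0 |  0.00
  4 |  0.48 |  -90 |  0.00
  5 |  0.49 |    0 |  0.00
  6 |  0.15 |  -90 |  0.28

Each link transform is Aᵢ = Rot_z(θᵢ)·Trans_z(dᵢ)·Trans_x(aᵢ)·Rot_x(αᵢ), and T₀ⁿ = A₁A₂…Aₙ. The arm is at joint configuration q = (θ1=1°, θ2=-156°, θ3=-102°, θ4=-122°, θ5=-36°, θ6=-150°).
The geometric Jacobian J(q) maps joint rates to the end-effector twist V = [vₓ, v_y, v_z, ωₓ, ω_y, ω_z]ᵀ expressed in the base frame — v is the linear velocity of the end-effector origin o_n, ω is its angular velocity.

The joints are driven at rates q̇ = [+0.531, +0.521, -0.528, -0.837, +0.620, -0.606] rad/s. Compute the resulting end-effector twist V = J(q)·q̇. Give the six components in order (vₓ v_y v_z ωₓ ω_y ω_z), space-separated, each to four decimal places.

-0.0581 0.1269 0.8987 0.0195 -0.8438 0.5178

o_n = [0.6891, 0.6145, -0.3880]
J₁: ẑ×o_n = [-0.6145, 0.6891, 0.0000], ω = ẑ
J2: z=[-0.0175, 0.9998, 0.0000] o=[0.3799, 0.0066, 0.0000] → [-0.3880, -0.0068, -0.3197, -0.0175, 0.9998, 0.0000]
J3: z=[-0.0175, 0.9998, 0.0000] o=[0.0271, 0.3305, 0.1546] → [-0.5425, -0.0095, -0.6669, -0.0175, 0.9998, 0.0000]
J4: z=[-0.0175, 0.9998, 0.0000] o=[-0.0852, 0.3286, -0.3736] → [-0.0144, -0.0003, -0.7791, -0.0175, 0.9998, 0.0000]
J5: z=[0.3420, 0.0060, -0.9397] o=[0.3658, 0.3364, -0.2095] → [0.2602, -0.2427, 0.0931, 0.3420, 0.0060, -0.9397]
J6: z=[0.3420, 0.0060, -0.9397] o=[0.7332, 0.6309, -0.0739] → [-0.0173, 0.1489, -0.0054, 0.3420, 0.0060, -0.9397]
V = J·q̇ = [-0.0581, 0.1269, 0.8987, 0.0195, -0.8438, 0.5178]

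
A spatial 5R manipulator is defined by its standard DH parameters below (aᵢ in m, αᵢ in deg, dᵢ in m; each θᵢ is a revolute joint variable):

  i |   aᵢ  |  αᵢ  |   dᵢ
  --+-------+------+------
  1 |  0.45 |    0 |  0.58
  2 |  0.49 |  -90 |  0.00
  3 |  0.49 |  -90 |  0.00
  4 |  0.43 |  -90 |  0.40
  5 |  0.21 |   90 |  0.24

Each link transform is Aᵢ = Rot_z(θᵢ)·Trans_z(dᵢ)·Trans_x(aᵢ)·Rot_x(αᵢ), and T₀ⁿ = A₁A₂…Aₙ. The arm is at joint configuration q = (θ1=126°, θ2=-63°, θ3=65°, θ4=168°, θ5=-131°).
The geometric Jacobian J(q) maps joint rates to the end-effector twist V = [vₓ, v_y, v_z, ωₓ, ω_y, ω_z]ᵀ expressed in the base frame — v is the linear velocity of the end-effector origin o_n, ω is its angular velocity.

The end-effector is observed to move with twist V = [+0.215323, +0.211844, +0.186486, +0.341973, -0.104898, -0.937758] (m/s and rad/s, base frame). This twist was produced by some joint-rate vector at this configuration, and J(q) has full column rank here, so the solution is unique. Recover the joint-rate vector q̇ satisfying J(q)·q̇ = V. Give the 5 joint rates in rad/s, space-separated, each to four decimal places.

o_n = [-0.3973, 0.4867, 0.2042]
J₁: ẑ×o_n = [-0.4867, -0.3973, 0.0000], ω = ẑ
J2: z=[0.0000, 0.0000, 1.0000] o=[-0.2645, 0.3641, 0.5800] → [-0.1227, -0.1328, 0.0000, 0.0000, 0.0000, 1.0000]
J3: z=[-0.8910, 0.4540, 0.0000] o=[-0.0420, 0.8007, 0.5800] → [-0.1706, -0.3349, 0.4410, -0.8910, 0.4540, 0.0000]
J4: z=[-0.4115, -0.8075, -0.4226] o=[0.0520, 0.9852, 0.1359] → [-0.2658, 0.2179, -0.1577, -0.4115, -0.8075, -0.4226]
J5: z=[-0.9114, 0.3658, 0.1884] o=[-0.1137, 0.4632, 0.3481] → [-0.0571, -0.1846, 0.0823, -0.9114, 0.3658, 0.1884]
q̇ = J⁺·V = [-0.4970, -0.2420, 0.6180, 0.0280, -0.9920]

-0.4970 -0.2420 0.6180 0.0280 -0.9920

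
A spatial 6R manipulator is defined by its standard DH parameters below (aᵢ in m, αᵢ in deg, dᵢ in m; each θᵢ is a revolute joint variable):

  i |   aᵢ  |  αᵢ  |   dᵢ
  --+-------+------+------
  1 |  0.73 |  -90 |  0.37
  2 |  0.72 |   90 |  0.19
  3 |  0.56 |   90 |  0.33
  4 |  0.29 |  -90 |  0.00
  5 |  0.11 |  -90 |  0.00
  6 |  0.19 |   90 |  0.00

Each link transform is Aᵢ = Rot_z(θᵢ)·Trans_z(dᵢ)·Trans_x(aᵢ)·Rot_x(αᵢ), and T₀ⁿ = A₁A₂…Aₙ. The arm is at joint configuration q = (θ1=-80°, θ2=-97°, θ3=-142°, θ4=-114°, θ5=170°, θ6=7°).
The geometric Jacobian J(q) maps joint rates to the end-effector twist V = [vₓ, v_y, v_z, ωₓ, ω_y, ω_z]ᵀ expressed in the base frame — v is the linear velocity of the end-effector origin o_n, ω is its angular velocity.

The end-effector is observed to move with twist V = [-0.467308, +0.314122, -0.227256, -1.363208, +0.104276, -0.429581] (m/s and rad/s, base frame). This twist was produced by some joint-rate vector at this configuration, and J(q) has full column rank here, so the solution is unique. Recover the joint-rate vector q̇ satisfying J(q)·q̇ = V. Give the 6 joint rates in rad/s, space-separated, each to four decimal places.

-0.7520 -0.8440 0.3270 -0.4740 0.0220 -0.1290

o_n = [-0.1201, -0.3763, 0.6518]
J₁: ẑ×o_n = [0.3763, -0.1201, 0.0000], ω = ẑ
J2: z=[0.9848, 0.1736, 0.0000] o=[0.1268, -0.7189, 0.3700] → [0.0489, -0.2775, 0.3803, 0.9848, 0.1736, 0.0000]
J3: z=[-0.1724, 0.9775, -0.1219] o=[0.2986, -0.5995, 1.0846] → [-0.3959, -0.0236, 0.3708, -0.1724, 0.9775, -0.1219]
J4: z=[0.7891, 0.0629, -0.6111] o=[-0.0884, -0.3898, 0.6064] → [0.0111, -0.0164, 0.0126, 0.7891, 0.0629, -0.6111]
J5: z=[-0.4686, -0.5816, -0.6649] o=[0.0268, -0.6250, 0.7310] → [0.2114, 0.0606, -0.2020, -0.4686, -0.5816, -0.6649]
J6: z=[0.7081, 0.2028, -0.6764] o=[-0.0313, -0.5383, 0.6961] → [0.1006, 0.0914, 0.1327, 0.7081, 0.2028, -0.6764]
q̇ = J⁺·V = [-0.7520, -0.8440, 0.3270, -0.4740, 0.0220, -0.1290]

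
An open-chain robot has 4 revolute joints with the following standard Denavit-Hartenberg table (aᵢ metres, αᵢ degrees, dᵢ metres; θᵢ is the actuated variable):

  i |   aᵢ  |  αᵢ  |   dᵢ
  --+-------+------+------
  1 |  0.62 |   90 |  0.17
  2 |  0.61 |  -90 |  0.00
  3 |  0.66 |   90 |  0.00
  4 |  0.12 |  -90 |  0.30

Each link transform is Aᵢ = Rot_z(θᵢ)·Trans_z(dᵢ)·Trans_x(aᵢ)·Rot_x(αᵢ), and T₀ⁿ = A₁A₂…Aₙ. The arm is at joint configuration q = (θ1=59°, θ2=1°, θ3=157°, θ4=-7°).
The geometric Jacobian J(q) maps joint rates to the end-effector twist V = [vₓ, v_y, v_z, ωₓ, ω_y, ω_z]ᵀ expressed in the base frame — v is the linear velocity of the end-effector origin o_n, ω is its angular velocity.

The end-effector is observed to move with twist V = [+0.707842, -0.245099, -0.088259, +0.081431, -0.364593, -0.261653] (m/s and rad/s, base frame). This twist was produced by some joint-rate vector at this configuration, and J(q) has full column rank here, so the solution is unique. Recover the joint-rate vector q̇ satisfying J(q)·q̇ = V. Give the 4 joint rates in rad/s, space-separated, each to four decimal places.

o_n = [-0.1730, 0.8393, 0.1556]
J₁: ẑ×o_n = [-0.8393, -0.1730, 0.0000], ω = ẑ
J2: z=[0.8572, -0.5150, 0.0000] o=[0.3193, 0.5314, 0.1700] → [0.0074, 0.0124, 0.0103, 0.8572, -0.5150, 0.0000]
J3: z=[-0.0090, -0.0150, 0.9998] o=[0.6334, 1.0542, 0.1806] → [0.2153, -0.8066, -0.0101, -0.0090, -0.0150, 0.9998]
J4: z=[-0.5878, 0.8090, 0.0068] o=[0.0995, 0.6664, 0.1700] → [-0.0129, -0.0104, 0.1189, -0.5878, 0.8090, 0.0068]
q̇ = J⁺·V = [-0.7180, -0.3610, 0.4610, -0.6720]

-0.7180 -0.3610 0.4610 -0.6720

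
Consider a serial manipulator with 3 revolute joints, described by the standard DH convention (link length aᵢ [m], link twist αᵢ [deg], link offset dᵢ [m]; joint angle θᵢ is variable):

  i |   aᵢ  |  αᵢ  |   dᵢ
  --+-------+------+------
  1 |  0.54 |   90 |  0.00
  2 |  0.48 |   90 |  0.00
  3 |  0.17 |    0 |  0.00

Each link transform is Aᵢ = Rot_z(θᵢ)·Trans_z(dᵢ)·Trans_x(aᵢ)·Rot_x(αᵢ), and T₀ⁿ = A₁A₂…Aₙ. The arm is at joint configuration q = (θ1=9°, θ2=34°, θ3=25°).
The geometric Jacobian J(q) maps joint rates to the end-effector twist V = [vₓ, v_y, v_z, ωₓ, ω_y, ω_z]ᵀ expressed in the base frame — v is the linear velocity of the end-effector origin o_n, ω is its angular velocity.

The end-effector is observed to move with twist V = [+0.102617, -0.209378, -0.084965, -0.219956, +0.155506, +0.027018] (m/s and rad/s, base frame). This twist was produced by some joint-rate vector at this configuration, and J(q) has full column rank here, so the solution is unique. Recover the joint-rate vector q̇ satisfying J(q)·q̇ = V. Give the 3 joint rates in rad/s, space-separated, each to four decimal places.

o_n = [1.0638, 0.0957, 0.3546]
J₁: ẑ×o_n = [-0.0957, 1.0638, 0.0000], ω = ẑ
J2: z=[0.1564, -0.9877, 0.0000] o=[0.5334, 0.0845, 0.0000] → [-0.3502, -0.0555, 0.5257, 0.1564, -0.9877, 0.0000]
J3: z=[0.5523, 0.0875, -0.8290] o=[0.9264, 0.1467, 0.2684] → [-0.0347, -0.1615, -0.0402, 0.5523, 0.0875, -0.8290]
q̇ = J⁺·V = [-0.2590, -0.1880, -0.3450]

-0.2590 -0.1880 -0.3450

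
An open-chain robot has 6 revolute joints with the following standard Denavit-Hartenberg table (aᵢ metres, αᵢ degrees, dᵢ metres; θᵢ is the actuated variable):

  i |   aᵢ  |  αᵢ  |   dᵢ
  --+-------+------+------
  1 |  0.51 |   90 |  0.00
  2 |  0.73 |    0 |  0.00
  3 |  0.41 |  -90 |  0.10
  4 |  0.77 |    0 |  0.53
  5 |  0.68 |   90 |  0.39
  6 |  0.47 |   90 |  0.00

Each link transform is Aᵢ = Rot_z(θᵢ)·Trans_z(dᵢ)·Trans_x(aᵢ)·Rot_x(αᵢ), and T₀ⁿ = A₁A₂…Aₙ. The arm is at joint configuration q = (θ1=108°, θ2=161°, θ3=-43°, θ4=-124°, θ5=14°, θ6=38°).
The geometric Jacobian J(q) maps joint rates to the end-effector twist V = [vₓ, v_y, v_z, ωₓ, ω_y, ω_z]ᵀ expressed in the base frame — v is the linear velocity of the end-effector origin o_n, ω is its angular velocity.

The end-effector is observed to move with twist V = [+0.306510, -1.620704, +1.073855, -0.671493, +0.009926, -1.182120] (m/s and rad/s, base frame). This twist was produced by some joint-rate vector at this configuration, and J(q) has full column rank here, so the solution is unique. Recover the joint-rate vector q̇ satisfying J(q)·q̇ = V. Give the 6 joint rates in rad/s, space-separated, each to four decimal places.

o_n = [1.9715, -0.4842, -0.6655]
J₁: ẑ×o_n = [0.4842, 1.9715, -0.0000], ω = ẑ
J2: z=[0.9511, 0.3090, 0.0000] o=[-0.1576, 0.4850, 0.0000] → [-0.2056, 0.6329, -1.5797, 0.9511, 0.3090, 0.0000]
J3: z=[0.9511, 0.3090, 0.0000] o=[0.0557, -0.1714, 0.2377] → [-0.2791, 0.8589, -0.8895, 0.9511, 0.3090, 0.0000]
J4: z=[0.2728, -0.8397, -0.4695] o=[0.2103, -0.3236, 0.5997] → [0.9870, -0.4817, 1.4351, 0.2728, -0.8397, -0.4695]
J5: z=[0.2728, -0.8397, -0.4695] o=[0.8995, -0.3791, -0.0293] → [0.4849, -0.3297, 0.8715, 0.2728, -0.8397, -0.4695]
J6: z=[-0.4616, 0.3139, -0.8297] o=[1.5799, -0.4053, -0.4178] → [-0.1432, -0.4392, -0.0865, -0.4616, 0.3139, -0.8297]
q̇ = J⁺·V = [-0.4120, -0.2410, -0.1100, 0.9210, -0.7510, 0.8320]

-0.4120 -0.2410 -0.1100 0.9210 -0.7510 0.8320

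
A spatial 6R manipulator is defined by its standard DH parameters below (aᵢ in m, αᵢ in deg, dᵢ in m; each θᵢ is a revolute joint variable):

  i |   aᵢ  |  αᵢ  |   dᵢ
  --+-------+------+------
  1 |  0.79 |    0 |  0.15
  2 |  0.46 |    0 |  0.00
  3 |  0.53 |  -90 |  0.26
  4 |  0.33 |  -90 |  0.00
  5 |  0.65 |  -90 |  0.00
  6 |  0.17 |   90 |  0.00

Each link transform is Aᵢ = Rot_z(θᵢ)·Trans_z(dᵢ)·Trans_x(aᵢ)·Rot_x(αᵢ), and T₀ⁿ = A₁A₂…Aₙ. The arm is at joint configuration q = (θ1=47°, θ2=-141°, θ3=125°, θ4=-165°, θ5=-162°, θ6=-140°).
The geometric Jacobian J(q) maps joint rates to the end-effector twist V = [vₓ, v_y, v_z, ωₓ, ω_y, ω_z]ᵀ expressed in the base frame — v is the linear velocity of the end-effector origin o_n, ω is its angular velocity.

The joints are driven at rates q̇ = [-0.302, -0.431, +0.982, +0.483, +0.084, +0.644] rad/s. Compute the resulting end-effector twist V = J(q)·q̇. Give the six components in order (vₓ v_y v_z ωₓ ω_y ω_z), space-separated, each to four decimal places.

o_n = [1.0386, 0.6259, 0.4730]
J₁: ẑ×o_n = [-0.6259, 1.0386, 0.0000], ω = ẑ
J2: z=[0.0000, 0.0000, 1.0000] o=[0.5388, 0.5778, 0.1500] → [-0.0481, 0.4998, 0.0000, 0.0000, 0.0000, 1.0000]
J3: z=[0.0000, 0.0000, 1.0000] o=[0.5067, 0.1189, 0.1500] → [-0.5070, 0.5319, 0.0000, 0.0000, 0.0000, 1.0000]
J4: z=[-0.5150, 0.8572, 0.0000] o=[0.9610, 0.3919, 0.4100] → [0.0540, 0.0325, -0.1870, -0.5150, 0.8572, 0.0000]
J5: z=[0.2219, 0.1333, 0.9659] o=[0.6878, 0.2277, 0.4954] → [-0.3876, 0.3438, 0.0416, 0.2219, 0.1333, 0.9659]
J6: z=[-0.7457, 0.6615, 0.0800] o=[1.0961, 0.7074, 0.3354] → [0.0975, 0.0980, 0.0989, -0.7457, 0.6615, 0.0800]
V = J·q̇ = [-0.2318, 0.1009, -0.0231, -0.7103, 0.8512, 0.3816]

-0.2318 0.1009 -0.0231 -0.7103 0.8512 0.3816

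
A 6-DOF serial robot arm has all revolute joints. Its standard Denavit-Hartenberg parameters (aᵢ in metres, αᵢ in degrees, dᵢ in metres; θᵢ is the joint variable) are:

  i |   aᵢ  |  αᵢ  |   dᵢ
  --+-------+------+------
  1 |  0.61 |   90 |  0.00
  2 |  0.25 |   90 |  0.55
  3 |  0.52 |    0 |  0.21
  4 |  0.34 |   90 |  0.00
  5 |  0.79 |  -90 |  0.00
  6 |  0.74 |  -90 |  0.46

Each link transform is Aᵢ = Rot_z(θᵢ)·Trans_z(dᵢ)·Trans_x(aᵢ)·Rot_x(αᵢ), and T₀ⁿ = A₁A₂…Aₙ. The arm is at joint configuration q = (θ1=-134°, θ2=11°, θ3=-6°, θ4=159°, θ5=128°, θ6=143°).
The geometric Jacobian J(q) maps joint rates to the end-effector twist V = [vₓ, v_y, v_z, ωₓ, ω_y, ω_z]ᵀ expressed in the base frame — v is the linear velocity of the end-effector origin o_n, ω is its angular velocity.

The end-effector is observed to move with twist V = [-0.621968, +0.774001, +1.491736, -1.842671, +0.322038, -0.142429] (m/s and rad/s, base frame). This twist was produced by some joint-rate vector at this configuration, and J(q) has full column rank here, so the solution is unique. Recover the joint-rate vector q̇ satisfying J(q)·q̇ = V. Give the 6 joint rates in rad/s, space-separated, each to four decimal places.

o_n = [-0.9319, -0.9175, 0.0504]
J₁: ẑ×o_n = [0.9175, -0.9319, 0.0000], ω = ẑ
J2: z=[-0.7193, 0.6947, 0.0000] o=[-0.4237, -0.4388, 0.0000] → [0.0350, 0.0362, 0.6974, -0.7193, 0.6947, 0.0000]
J3: z=[-0.1325, -0.1373, -0.9816] o=[-0.9899, -0.2333, 0.0477] → [-0.6720, -0.0565, 0.0986, -0.1325, -0.1373, -0.9816]
J4: z=[-0.1325, -0.1373, -0.9816] o=[-1.3312, -0.6650, -0.0598] → [-0.2630, -0.3774, 0.0883, -0.1325, -0.1373, -0.9816]
J5: z=[-0.9505, 0.2984, 0.0866] o=[-1.2357, -0.3439, -0.1176] → [0.0998, 0.1859, 0.4546, -0.9505, 0.2984, 0.0866]
J6: z=[-0.1398, -0.6598, 0.7383] o=[-1.4549, -0.8887, -0.6460] → [-0.4382, 0.4835, 0.3491, -0.1398, -0.6598, 0.7383]
q̇ = J⁺·V = [-0.4550, 0.9850, -0.4330, 0.8840, 0.9970, 0.9060]

-0.4550 0.9850 -0.4330 0.8840 0.9970 0.9060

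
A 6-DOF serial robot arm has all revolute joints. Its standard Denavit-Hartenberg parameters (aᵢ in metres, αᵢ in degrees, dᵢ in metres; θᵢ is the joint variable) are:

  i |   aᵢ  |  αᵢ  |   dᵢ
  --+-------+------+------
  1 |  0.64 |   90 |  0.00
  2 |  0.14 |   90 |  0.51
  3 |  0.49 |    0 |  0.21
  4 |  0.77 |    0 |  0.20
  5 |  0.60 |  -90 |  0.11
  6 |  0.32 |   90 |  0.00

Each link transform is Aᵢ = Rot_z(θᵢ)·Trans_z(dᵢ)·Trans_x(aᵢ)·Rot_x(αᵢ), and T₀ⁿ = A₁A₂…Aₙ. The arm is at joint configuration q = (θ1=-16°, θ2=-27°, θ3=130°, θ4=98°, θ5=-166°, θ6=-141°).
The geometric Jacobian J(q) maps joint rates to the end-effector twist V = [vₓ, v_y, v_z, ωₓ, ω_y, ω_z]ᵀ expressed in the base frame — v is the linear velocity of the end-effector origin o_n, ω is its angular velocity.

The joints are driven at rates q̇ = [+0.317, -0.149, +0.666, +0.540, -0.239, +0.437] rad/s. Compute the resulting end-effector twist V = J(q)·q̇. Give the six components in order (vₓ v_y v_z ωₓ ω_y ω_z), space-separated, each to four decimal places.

0.3902 0.4547 -0.0607 -0.7680 0.1618 -0.3694

o_n = [-0.3213, -0.5563, -0.4043]
J₁: ẑ×o_n = [0.5563, -0.3213, 0.0000], ω = ẑ
J2: z=[-0.2756, -0.9613, 0.0000] o=[0.6152, -0.1764, 0.0000] → [0.3886, -0.1114, -0.7955, -0.2756, -0.9613, 0.0000]
J3: z=[-0.4364, 0.1251, -0.8910] o=[0.5945, -0.7010, -0.0636] → [0.0863, 0.6673, 0.0515, -0.4364, 0.1251, -0.8910]
J4: z=[-0.4364, 0.1251, -0.8910] o=[0.1297, -0.9582, -0.1077] → [0.3210, 0.2724, -0.1190, -0.4364, 0.1251, -0.8910]
J5: z=[-0.4364, 0.1251, -0.8910] o=[-0.2412, -0.2566, -0.0520] → [-0.3111, -0.0824, 0.1408, -0.4364, 0.1251, -0.8910]
J6: z=[-0.8856, -0.2344, 0.4008] o=[-0.1939, -0.8213, -0.2779] → [-0.0766, -0.1630, -0.2645, -0.8856, -0.2344, 0.4008]
V = J·q̇ = [0.3902, 0.4547, -0.0607, -0.7680, 0.1618, -0.3694]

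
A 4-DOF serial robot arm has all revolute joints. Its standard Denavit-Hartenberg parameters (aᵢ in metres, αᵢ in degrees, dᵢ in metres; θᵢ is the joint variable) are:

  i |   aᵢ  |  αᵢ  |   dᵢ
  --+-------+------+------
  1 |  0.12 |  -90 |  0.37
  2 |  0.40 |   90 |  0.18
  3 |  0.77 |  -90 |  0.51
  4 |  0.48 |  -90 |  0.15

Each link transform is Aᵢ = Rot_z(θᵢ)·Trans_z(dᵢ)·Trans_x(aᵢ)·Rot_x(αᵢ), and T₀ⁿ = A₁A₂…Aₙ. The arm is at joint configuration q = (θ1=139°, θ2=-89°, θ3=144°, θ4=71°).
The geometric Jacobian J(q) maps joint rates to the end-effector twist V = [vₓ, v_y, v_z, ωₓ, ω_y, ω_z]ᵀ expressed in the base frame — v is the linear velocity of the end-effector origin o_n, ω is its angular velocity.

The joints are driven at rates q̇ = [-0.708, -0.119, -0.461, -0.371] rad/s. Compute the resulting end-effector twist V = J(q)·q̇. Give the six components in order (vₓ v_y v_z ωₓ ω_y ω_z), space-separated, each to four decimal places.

-0.6106 -0.0592 0.0522 -0.4696 0.1682 -0.4980

o_n = [-0.4381, -0.4183, -0.0665]
J₁: ẑ×o_n = [0.4183, -0.4381, 0.0000], ω = ẑ
J2: z=[-0.6561, -0.7547, 0.0000] o=[-0.0906, 0.0787, 0.3700] → [0.3294, -0.2864, 0.0638, -0.6561, -0.7547, 0.0000]
J3: z=[0.7546, -0.6560, 0.0175] o=[-0.2139, -0.0525, 0.7699] → [0.5550, 0.6273, -0.4230, 0.7546, -0.6560, 0.0175]
J4: z=[0.5385, 0.6038, -0.5877] o=[-0.1178, -0.7358, 0.1560] → [0.0523, 0.3080, 0.3644, 0.5385, 0.6038, -0.5877]
V = J·q̇ = [-0.6106, -0.0592, 0.0522, -0.4696, 0.1682, -0.4980]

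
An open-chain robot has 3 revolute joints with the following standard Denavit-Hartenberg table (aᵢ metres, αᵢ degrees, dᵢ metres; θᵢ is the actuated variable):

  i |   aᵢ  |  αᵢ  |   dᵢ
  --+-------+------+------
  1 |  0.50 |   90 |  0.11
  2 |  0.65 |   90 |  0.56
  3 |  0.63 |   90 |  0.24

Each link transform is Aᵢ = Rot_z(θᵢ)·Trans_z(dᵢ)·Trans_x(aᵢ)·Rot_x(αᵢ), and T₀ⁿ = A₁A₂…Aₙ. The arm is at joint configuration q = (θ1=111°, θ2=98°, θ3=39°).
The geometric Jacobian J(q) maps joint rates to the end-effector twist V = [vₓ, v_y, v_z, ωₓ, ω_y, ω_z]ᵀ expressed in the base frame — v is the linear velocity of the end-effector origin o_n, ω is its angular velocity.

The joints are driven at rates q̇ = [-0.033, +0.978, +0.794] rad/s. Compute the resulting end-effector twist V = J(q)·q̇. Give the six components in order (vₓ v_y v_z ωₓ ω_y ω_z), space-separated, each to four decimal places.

0.7836 -0.9033 -0.2344 0.6313 1.0845 0.0775

o_n = [0.6854, 0.8834, 1.2719]
J₁: ẑ×o_n = [-0.8834, 0.6854, 0.0000], ω = ẑ
J2: z=[0.9336, 0.3584, 0.0000] o=[-0.1792, 0.4668, 0.1100] → [0.4164, -1.0847, 0.0791, 0.9336, 0.3584, 0.0000]
J3: z=[-0.3549, 0.9245, 0.1392] o=[0.3760, 0.5830, 0.7537] → [0.4373, 0.2270, -0.3926, -0.3549, 0.9245, 0.1392]
V = J·q̇ = [0.7836, -0.9033, -0.2344, 0.6313, 1.0845, 0.0775]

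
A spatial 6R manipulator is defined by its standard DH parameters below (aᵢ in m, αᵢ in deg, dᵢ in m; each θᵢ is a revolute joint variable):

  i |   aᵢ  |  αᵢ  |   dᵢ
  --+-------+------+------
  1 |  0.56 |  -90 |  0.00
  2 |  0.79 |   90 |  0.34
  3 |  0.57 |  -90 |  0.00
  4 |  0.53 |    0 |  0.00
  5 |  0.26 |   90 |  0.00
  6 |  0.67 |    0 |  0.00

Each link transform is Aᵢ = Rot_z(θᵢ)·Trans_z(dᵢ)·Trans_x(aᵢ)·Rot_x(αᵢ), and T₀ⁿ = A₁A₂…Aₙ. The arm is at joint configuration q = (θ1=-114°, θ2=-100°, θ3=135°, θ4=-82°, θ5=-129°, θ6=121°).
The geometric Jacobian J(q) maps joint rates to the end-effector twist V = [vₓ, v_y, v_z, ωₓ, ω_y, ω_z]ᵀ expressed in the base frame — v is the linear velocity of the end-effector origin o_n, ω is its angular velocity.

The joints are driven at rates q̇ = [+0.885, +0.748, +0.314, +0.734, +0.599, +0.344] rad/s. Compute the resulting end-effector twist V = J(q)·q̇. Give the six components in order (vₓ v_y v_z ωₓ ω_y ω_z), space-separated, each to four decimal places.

o_n = [0.3939, -0.1987, -0.2197]
J₁: ẑ×o_n = [0.1987, 0.3939, -0.0000], ω = ẑ
J2: z=[0.9135, -0.4067, 0.0000] o=[-0.2278, -0.5116, 0.0000] → [0.0894, 0.2007, 0.5387, 0.9135, -0.4067, 0.0000]
J3: z=[0.4006, 0.8997, -0.1736] o=[0.1386, -0.5246, 0.7780] → [-0.8411, 0.3553, -0.0992, 0.4006, 0.8997, -0.1736]
J4: z=[-0.6959, 0.1754, -0.6964] o=[0.4784, -0.7524, 0.3811] → [0.2802, -0.3593, -0.3705, -0.6959, 0.1754, -0.6964]
J5: z=[-0.6959, 0.1754, -0.6964] o=[0.7326, -0.3097, 0.2386] → [-0.0031, -0.0831, -0.0178, -0.6959, 0.1754, -0.6964]
J6: z=[-0.0364, -0.9771, -0.2098] o=[0.5461, -0.3411, 0.4170] → [0.6520, 0.0088, -0.1539, -0.0364, -0.9771, -0.2098]
V = J·q̇ = [0.4067, 0.2998, 0.0362, -0.1311, -0.1240, -0.1700]

0.4067 0.2998 0.0362 -0.1311 -0.1240 -0.1700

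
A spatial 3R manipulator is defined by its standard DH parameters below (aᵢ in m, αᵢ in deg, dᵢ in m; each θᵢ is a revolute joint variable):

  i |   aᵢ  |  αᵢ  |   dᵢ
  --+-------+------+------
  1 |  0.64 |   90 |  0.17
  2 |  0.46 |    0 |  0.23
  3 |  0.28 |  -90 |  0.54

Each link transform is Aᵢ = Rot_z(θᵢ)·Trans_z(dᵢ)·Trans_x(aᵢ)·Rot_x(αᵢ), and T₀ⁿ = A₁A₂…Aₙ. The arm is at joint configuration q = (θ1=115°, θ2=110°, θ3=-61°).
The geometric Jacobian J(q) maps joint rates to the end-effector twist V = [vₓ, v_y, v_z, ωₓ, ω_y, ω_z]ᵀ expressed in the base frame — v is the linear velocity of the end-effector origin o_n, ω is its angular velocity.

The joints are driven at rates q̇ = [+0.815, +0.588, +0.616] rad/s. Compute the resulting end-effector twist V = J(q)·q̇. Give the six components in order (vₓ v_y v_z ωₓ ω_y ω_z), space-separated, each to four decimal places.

o_n = [0.4162, 0.9293, 0.8136]
J₁: ẑ×o_n = [-0.9293, 0.4162, 0.0000], ω = ẑ
J2: z=[0.9063, 0.4226, 0.0000] o=[-0.2705, 0.5800, 0.1700] → [0.2720, -0.5833, 0.0264, 0.9063, 0.4226, 0.0000]
J3: z=[0.9063, 0.4226, 0.0000] o=[0.0045, 0.5347, 0.6023] → [0.0893, -0.1915, 0.1837, 0.9063, 0.4226, 0.0000]
V = J·q̇ = [-0.5425, -0.1217, 0.1287, 1.0912, 0.5088, 0.8150]

-0.5425 -0.1217 0.1287 1.0912 0.5088 0.8150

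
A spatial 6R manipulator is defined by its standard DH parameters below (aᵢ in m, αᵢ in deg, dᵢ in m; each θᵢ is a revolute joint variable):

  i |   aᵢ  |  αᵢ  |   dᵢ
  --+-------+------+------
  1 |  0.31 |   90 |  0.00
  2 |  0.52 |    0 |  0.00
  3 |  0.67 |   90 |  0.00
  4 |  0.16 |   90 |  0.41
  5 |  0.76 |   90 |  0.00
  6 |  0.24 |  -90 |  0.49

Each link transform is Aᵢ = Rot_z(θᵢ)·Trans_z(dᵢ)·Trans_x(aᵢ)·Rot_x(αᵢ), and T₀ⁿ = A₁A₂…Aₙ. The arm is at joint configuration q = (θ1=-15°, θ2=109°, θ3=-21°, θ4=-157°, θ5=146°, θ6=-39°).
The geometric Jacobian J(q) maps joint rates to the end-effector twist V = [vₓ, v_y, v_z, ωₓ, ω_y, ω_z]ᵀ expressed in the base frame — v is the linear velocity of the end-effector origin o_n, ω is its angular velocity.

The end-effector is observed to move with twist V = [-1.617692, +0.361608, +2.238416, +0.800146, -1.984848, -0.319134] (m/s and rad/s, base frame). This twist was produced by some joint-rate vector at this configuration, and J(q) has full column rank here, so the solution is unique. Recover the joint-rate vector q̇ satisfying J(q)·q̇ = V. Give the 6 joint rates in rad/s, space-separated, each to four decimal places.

0.4290 0.3950 0.7400 0.6860 0.8040 0.7550

o_n = [1.4708, -0.3920, 1.4959]
J₁: ẑ×o_n = [0.3920, 1.4708, -0.0000], ω = ẑ
J2: z=[-0.2588, -0.9659, 0.0000] o=[0.2994, -0.0802, 0.0000] → [-1.4449, 0.3872, 1.2121, -0.2588, -0.9659, 0.0000]
J3: z=[-0.2588, -0.9659, 0.0000] o=[0.1359, -0.0364, 0.4917] → [-0.9700, 0.2599, 1.3814, -0.2588, -0.9659, 0.0000]
J4: z=[0.9653, -0.2587, -0.0349] o=[0.1585, -0.0425, 1.1613] → [-0.0988, -0.3688, 0.0020, 0.9653, -0.2587, -0.0349]
J5: z=[-0.2514, -0.8856, -0.3905] o=[0.5655, -0.0868, 0.9998] → [-0.5586, -0.2288, 0.8784, -0.2514, -0.8856, -0.3905]
J6: z=[0.8395, 0.0013, -0.5434] o=[0.9316, -0.4398, 1.5646] → [0.0259, -0.2353, 0.0394, 0.8395, 0.0013, -0.5434]
q̇ = J⁺·V = [0.4290, 0.3950, 0.7400, 0.6860, 0.8040, 0.7550]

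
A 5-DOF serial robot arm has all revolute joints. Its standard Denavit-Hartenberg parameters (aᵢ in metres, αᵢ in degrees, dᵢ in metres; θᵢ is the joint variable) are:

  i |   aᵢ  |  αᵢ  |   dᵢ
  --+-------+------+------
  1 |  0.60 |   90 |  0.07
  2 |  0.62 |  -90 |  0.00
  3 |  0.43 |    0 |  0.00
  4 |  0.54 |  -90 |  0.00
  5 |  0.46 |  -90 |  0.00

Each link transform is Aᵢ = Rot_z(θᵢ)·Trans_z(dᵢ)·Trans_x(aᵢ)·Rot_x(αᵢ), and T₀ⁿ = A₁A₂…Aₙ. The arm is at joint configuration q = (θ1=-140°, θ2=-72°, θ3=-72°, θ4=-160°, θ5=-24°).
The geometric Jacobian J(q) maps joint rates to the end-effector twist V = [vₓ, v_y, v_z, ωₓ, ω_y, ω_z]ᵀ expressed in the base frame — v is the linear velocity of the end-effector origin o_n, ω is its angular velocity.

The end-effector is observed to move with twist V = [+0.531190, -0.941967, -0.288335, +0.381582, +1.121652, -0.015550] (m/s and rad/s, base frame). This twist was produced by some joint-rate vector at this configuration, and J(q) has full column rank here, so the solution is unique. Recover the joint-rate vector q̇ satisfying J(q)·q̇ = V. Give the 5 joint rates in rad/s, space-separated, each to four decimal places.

o_n = [-0.4107, -0.7985, -0.0260]
J₁: ẑ×o_n = [0.7985, -0.4107, 0.0000], ω = ẑ
J2: z=[-0.6428, 0.7660, 0.0000] o=[-0.4596, -0.3857, 0.0700] → [-0.0735, -0.0617, 0.2279, -0.6428, 0.7660, 0.0000]
J3: z=[-0.7286, -0.6113, 0.3090] o=[-0.6064, -0.5088, -0.5197] → [-0.2123, 0.4201, 0.3307, -0.7286, -0.6113, 0.3090]
J4: z=[-0.7286, -0.6113, 0.3090] o=[-0.9007, -0.2219, -0.6460] → [-0.2009, 0.6032, 0.7196, -0.7286, -0.6113, 0.3090]
J5: z=[-0.2092, 0.6281, 0.7494] o=[-0.5485, -0.4819, -0.3298] → [0.4282, 0.1668, -0.0203, -0.2092, 0.6281, 0.7494]
q̇ = J⁺·V = [0.6650, 0.8750, -0.8960, -0.2780, -0.4240]

0.6650 0.8750 -0.8960 -0.2780 -0.4240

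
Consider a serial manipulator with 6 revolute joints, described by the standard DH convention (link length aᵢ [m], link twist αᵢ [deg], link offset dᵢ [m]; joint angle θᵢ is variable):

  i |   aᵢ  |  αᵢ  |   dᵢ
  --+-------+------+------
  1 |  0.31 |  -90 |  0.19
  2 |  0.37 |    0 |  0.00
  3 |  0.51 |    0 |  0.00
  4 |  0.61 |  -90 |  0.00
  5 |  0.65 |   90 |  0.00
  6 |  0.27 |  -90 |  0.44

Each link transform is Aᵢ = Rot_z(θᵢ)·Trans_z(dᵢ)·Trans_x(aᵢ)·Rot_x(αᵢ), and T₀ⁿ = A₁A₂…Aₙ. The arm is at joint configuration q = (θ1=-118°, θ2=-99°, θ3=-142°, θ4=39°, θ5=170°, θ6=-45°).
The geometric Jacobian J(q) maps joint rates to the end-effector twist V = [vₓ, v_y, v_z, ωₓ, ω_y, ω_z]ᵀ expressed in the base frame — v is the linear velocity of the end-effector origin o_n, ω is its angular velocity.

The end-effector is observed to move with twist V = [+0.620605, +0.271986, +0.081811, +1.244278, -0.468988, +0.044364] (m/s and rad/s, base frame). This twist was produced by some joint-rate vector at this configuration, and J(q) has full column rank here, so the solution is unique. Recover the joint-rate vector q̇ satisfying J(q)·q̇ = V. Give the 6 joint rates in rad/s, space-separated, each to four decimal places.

-0.6570 0.0430 0.8500 -0.1700 0.7140 -0.6050

o_n = [-0.6091, 0.0885, -0.0145]
J₁: ẑ×o_n = [-0.0885, -0.6091, 0.0000], ω = ẑ
J2: z=[0.8829, -0.4695, 0.0000] o=[-0.1455, -0.2737, 0.1900] → [0.0960, 0.1806, 0.1022, 0.8829, -0.4695, 0.0000]
J3: z=[0.8829, -0.4695, 0.0000] o=[-0.1184, -0.2226, 0.5554] → [0.2676, 0.5033, 0.0443, 0.8829, -0.4695, 0.0000]
J4: z=[0.8829, -0.4695, 0.0000] o=[-0.0023, -0.0043, 0.1094] → [0.0582, 0.1094, -0.2029, 0.8829, -0.4695, 0.0000]
J5: z=[0.1759, 0.3308, 0.9272] o=[0.2632, 0.4951, -0.1191] → [0.4116, -0.8272, 0.2170, 0.1759, 0.3308, 0.9272]
J6: z=[-0.7939, 0.6045, -0.0650] o=[-0.1151, 0.0240, 0.1207] → [-0.0775, -0.0752, 0.2474, -0.7939, 0.6045, -0.0650]
q̇ = J⁺·V = [-0.6570, 0.0430, 0.8500, -0.1700, 0.7140, -0.6050]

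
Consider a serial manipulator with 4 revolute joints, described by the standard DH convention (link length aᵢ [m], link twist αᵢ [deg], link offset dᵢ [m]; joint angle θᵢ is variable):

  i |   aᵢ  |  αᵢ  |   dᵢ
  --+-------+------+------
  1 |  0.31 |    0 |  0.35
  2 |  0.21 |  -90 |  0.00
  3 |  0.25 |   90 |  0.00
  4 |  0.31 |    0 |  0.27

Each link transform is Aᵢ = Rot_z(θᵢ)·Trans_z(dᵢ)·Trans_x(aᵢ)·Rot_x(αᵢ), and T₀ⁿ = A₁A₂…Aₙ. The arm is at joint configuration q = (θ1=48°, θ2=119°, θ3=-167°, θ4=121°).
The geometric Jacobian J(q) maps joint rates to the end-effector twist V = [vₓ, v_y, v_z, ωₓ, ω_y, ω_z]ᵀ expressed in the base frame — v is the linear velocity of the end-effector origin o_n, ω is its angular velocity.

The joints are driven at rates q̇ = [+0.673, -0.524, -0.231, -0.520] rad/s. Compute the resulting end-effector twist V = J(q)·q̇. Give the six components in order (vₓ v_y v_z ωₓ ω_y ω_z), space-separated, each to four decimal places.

o_n = [0.0880, -0.0148, 0.1072]
J₁: ẑ×o_n = [0.0148, 0.0880, -0.0000], ω = ẑ
J2: z=[0.0000, 0.0000, 1.0000] o=[0.2074, 0.2304, 0.3500] → [0.2451, -0.1194, 0.0000, 0.0000, 0.0000, 1.0000]
J3: z=[-0.2250, -0.9744, 0.0000] o=[0.0028, 0.2776, 0.3500] → [0.2365, -0.0546, 0.1488, -0.2250, -0.9744, 0.0000]
J4: z=[0.2192, -0.0506, -0.9744] o=[0.2402, 0.2228, 0.4062] → [-0.2164, 0.2138, -0.0598, 0.2192, -0.0506, -0.9744]
V = J·q̇ = [-0.0607, 0.0232, -0.0033, -0.0620, 0.2514, 0.6557]

-0.0607 0.0232 -0.0033 -0.0620 0.2514 0.6557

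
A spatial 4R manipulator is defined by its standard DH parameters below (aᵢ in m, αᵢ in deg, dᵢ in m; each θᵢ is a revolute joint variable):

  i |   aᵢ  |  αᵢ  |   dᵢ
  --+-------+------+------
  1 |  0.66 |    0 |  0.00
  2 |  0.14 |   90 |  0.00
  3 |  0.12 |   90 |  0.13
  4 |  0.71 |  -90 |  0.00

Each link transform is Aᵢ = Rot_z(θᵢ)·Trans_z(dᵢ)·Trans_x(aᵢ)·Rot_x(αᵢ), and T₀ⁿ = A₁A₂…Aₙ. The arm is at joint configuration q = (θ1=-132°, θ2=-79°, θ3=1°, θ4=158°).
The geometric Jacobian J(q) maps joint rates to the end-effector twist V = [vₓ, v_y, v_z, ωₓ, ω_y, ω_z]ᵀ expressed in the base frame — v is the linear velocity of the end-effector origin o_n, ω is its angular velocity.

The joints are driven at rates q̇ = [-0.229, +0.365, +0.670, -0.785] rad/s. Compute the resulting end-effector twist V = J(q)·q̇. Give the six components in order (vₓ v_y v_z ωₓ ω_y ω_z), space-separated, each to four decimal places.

-0.0488 0.7290 -0.3570 0.3568 0.5672 0.9209

o_n = [0.1037, -0.3562, -0.0094]
J₁: ẑ×o_n = [0.3562, 0.1037, -0.0000], ω = ẑ
J2: z=[0.0000, 0.0000, 1.0000] o=[-0.4416, -0.4905, 0.0000] → [-0.1343, 0.5453, 0.0000, 0.0000, 0.0000, 1.0000]
J3: z=[0.5150, 0.8572, 0.0000] o=[-0.5616, -0.4184, 0.0000] → [-0.0081, 0.0048, -0.5382, 0.5150, 0.8572, 0.0000]
J4: z=[-0.0150, 0.0090, -0.9998] o=[-0.5975, -0.2451, 0.0021] → [-0.1111, -0.7012, -0.0046, -0.0150, 0.0090, -0.9998]
V = J·q̇ = [-0.0488, 0.7290, -0.3570, 0.3568, 0.5672, 0.9209]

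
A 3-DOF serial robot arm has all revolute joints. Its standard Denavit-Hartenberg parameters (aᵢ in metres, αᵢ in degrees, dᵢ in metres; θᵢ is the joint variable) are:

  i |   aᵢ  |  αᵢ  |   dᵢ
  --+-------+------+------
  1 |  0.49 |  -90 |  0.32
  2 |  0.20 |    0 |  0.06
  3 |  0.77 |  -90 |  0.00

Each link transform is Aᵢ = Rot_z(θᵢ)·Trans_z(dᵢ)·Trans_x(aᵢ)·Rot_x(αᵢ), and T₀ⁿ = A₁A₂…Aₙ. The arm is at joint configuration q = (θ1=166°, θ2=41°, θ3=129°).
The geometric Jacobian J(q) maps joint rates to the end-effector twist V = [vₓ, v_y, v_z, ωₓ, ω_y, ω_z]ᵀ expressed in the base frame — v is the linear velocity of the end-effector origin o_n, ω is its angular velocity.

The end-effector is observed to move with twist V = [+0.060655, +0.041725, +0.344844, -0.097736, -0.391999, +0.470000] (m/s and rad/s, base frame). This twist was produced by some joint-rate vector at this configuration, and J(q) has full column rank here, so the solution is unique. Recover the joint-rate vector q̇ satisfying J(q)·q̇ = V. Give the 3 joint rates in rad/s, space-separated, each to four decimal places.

0.4700 -0.2550 0.6590

o_n = [0.0994, -0.0866, 0.0551]
J₁: ẑ×o_n = [0.0866, 0.0994, -0.0000], ω = ẑ
J2: z=[-0.2419, -0.9703, 0.0000] o=[-0.4754, 0.1185, 0.3200] → [0.2571, -0.0641, 0.6074, -0.2419, -0.9703, 0.0000]
J3: z=[-0.2419, -0.9703, 0.0000] o=[-0.6364, 0.0968, 0.1888] → [0.1297, -0.0323, 0.7583, -0.2419, -0.9703, 0.0000]
q̇ = J⁺·V = [0.4700, -0.2550, 0.6590]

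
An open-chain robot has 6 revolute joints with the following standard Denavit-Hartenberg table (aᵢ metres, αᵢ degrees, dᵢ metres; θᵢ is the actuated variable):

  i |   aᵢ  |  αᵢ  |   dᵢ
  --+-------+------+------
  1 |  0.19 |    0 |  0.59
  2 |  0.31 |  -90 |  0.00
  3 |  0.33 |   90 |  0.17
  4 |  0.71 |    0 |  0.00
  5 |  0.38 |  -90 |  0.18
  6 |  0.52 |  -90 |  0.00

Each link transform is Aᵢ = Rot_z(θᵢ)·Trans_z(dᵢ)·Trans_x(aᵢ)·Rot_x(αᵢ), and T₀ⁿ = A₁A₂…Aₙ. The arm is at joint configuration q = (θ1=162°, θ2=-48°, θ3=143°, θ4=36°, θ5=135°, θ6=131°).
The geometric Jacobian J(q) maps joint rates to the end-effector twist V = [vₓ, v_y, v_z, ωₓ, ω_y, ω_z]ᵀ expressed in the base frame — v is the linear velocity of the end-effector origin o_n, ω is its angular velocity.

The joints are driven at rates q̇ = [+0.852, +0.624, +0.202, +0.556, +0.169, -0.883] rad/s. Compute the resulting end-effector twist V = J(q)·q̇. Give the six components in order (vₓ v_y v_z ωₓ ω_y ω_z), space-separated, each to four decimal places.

o_n = [-0.5156, -0.6481, 0.2385]
J₁: ẑ×o_n = [0.6481, -0.5156, 0.0000], ω = ẑ
J2: z=[0.0000, 0.0000, 1.0000] o=[-0.1807, 0.0587, 0.5900] → [0.7068, -0.3349, 0.0000, 0.0000, 0.0000, 1.0000]
J3: z=[-0.9135, -0.4067, 0.0000] o=[-0.3068, 0.3419, 0.5900] → [0.1430, -0.3211, 0.8195, -0.9135, -0.4067, 0.0000]
J4: z=[-0.2448, 0.5498, -0.7986] o=[-0.3549, 0.0320, 0.3914] → [-0.6272, 0.0909, 0.2548, -0.2448, 0.5498, -0.7986]
J5: z=[-0.2448, 0.5498, -0.7986] o=[-0.5496, -0.5568, 0.0457] → [0.0331, 0.0200, 0.0037, -0.2448, 0.5498, -0.7986]
J6: z=[0.8515, 0.5159, 0.0941] o=[-0.7698, -0.2082, 0.1278] → [0.0985, -0.0703, -0.5057, 0.8515, 0.5159, 0.0941]
V = J·q̇ = [0.5920, -0.5971, 0.7544, -1.1139, -0.1391, 0.8139]

0.5920 -0.5971 0.7544 -1.1139 -0.1391 0.8139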